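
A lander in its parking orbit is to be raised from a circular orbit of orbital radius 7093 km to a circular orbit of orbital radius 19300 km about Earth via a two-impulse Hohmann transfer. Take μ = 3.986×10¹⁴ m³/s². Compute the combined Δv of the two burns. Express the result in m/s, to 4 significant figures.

Δv_total ≈ 2782 m/s

r₁ = 7093 km = 7.093×10⁶ m.
r₂ = 19300 km = 1.930×10⁷ m.
Transfer ellipse a_t = (r₁ + r₂)/2 = 1.320×10⁷ m.
At r₁: circular v_c1 = √(μ/r₁) = 7496 m/s; transfer-perigee v_p = √[μ(2/r₁ − 1/a_t)] = 9066 m/s.
Δv₁ = v_p − v_c1 = 1569 m/s.
At r₂: circular v_c2 = √(μ/r₂) = 4545 m/s; transfer-apogee v_a = √[μ(2/r₂ − 1/a_t)] = 3332 m/s.
Δv₂ = v_c2 − v_a = 1213 m/s.
Total Δv = Δv₁ + Δv₂ = 2782 m/s.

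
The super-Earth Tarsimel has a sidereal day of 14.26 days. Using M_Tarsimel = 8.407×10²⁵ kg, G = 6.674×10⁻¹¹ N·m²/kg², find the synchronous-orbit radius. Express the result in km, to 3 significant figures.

r_sync ≈ 6.00×10⁵ km

μ = GM = 6.674×10⁻¹¹ × 8.407×10²⁵ = 5.611×10¹⁵ m³/s².
T = 14.26 days = 1.232×10⁶ s.
A synchronous orbit has period T, so by Kepler's third law a = (μT²/4π²)^(1/3).
μT²/4π² = 5.611×10¹⁵ × (1.232×10⁶)² / 39.48 = 2.157×10²⁶ m³.
a = 5.998×10⁸ m = 5.9976×10⁵ km.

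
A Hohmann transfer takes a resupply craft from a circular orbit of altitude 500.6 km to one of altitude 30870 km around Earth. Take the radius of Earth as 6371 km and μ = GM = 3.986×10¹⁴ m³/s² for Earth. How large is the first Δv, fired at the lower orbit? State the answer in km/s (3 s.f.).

Δv ≈ 2.28 km/s

r₁ = 6371 + 500.6 = 6871.6 km = 6.8716×10⁶ m.
r₂ = 6371 + 30870 = 37241 km = 3.7241×10⁷ m.
Transfer ellipse a_t = (r₁ + r₂)/2 = 2.206×10⁷ m.
At r₁: circular v_c1 = √(μ/r₁) = 7616 m/s; transfer-perigee v_p = √[μ(2/r₁ − 1/a_t)] = 9897 m/s.
Δv₁ = v_p − v_c1 = 2280 m/s.
= 2.280 km/s.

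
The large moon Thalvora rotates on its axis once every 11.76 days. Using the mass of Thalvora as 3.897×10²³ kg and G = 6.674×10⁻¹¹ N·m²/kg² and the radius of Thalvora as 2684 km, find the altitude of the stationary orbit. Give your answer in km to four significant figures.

μ = GM = 6.674×10⁻¹¹ × 3.897×10²³ = 2.601×10¹³ m³/s².
T = 11.76 days = 1.016×10⁶ s.
A synchronous orbit has period T, so by Kepler's third law a = (μT²/4π²)^(1/3).
μT²/4π² = 2.601×10¹³ × (1.016×10⁶)² / 39.48 = 6.801×10²³ m³.
a = 8.794×10⁷ m = 87943 km.
Altitude h = a − R = 87943 − 2684 = 85259 km.

h_sync ≈ 85260 km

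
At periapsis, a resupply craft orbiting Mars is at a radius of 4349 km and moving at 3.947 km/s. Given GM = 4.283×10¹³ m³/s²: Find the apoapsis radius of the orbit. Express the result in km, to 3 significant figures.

apoapsis radius ≈ 16500 km

r_p = 4.349×10⁶ m.
Specific energy ε = v²/2 − μ/r = -2.059×10⁶ J/kg, so a = −μ/(2ε) = 1.040×10⁷ m.
The apsides satisfy r_p + r_a = 2a, so the apoapsis radius is 2a − r_p = 1.645×10⁷ m = 16454 km.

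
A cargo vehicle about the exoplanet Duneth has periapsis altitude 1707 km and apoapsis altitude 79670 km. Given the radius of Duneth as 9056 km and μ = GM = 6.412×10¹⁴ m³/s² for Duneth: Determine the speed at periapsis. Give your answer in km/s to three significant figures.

v ≈ 10.3 km/s

r_p = 9056 + 1707 = 10763 km = 1.0763×10⁷ m.
r_a = 9056 + 79670 = 88726 km = 8.8726×10⁷ m.
Semi-major axis a = (r_p + r_a)/2 = 49744 km = 4.974×10⁷ m.
Vis-viva: v² = μ(2/r − 1/a) = 6.412×10¹⁴ × (1.858×10⁻⁷ − 2.010×10⁻⁸) = 1.063×10⁸ m²/s².
v = 10310 m/s = 10.31 km/s.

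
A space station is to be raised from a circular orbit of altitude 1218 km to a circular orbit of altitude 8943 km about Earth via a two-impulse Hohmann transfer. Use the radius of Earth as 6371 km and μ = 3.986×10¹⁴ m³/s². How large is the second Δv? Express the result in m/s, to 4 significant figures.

r₁ = 6371 + 1218 = 7589.0 km = 7.5890×10⁶ m.
r₂ = 6371 + 8943 = 15314 km = 1.5314×10⁷ m.
Transfer ellipse a_t = (r₁ + r₂)/2 = 1.145×10⁷ m.
At r₁: circular v_c1 = √(μ/r₁) = 7247 m/s; transfer-perigee v_p = √[μ(2/r₁ − 1/a_t)] = 8381 m/s.
At r₂: circular v_c2 = √(μ/r₂) = 5102 m/s; transfer-apogee v_a = √[μ(2/r₂ − 1/a_t)] = 4153 m/s.
Δv₂ = v_c2 − v_a = 948.6 m/s.

Δv ≈ 948.6 m/s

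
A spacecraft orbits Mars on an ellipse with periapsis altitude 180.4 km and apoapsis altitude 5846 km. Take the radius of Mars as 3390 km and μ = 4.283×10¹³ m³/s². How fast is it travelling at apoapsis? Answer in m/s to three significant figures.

r_p = 3390 + 180.4 = 3570.4 km = 3.5704×10⁶ m.
r_a = 3390 + 5846 = 9236.0 km = 9.2360×10⁶ m.
Semi-major axis a = (r_p + r_a)/2 = 6403.2 km = 6.403×10⁶ m.
Vis-viva: v² = μ(2/r − 1/a) = 4.283×10¹³ × (2.165×10⁻⁷ − 1.562×10⁻⁷) = 2.586×10⁶ m²/s².
v = 1608 m/s.

v ≈ 1610 m/s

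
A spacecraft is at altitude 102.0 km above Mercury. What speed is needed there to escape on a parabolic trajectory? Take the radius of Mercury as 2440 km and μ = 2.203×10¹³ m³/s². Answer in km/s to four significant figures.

r = 2440 + 102.0 = 2542.0 km = 2.5420×10⁶ m.
Escape speed v_esc = √(2μ/r) = √(2 × 2.203×10¹³ / 2.542×10⁶) = √(1.733×10⁷) = 4163 m/s.
= 4.163 km/s.

v_esc ≈ 4.163 km/s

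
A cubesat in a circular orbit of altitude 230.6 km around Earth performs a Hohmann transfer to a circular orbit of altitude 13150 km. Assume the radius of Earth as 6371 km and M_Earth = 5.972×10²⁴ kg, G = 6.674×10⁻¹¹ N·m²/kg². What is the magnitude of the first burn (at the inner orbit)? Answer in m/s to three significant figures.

Δv ≈ 1730 m/s

μ = GM = 6.674×10⁻¹¹ × 5.972×10²⁴ = 3.986×10¹⁴ m³/s².
r₁ = 6371 + 230.6 = 6601.6 km = 6.6016×10⁶ m.
r₂ = 6371 + 13150 = 19521 km = 1.9521×10⁷ m.
Transfer ellipse a_t = (r₁ + r₂)/2 = 1.306×10⁷ m.
At r₁: circular v_c1 = √(μ/r₁) = 7770 m/s; transfer-perigee v_p = √[μ(2/r₁ − 1/a_t)] = 9499 m/s.
Δv₁ = v_p − v_c1 = 1729 m/s.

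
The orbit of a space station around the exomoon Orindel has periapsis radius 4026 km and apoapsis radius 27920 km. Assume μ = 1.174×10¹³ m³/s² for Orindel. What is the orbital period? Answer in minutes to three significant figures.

Semi-major axis a = (r_p + r_a)/2 = (4026.0 + 27920)/2 = 15973 km = 1.597×10⁷ m.
By Kepler's third law T = 2π√(a³/μ) = 2π × 1.863×10⁴ = 1.171×10⁵ s.
= 1951 minutes.

T ≈ 1950 minutes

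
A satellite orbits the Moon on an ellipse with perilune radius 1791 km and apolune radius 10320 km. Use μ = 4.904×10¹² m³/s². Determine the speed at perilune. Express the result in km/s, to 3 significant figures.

v ≈ 2.16 km/s

Semi-major axis a = (r_p + r_a)/2 = 6055.5 km = 6.056×10⁶ m.
Vis-viva: v² = μ(2/r − 1/a) = 4.904×10¹² × (1.117×10⁻⁶ − 1.651×10⁻⁷) = 4.666×10⁶ m²/s².
v = 2160 m/s = 2.160 km/s.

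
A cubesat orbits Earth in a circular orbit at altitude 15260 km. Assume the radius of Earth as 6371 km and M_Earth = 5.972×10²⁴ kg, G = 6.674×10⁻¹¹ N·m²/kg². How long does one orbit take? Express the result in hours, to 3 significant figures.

T ≈ 8.80 hours

μ = GM = 6.674×10⁻¹¹ × 5.972×10²⁴ = 3.986×10¹⁴ m³/s².
r = 6371 + 15260 = 21631 km = 2.1631×10⁷ m.
Kepler's third law: T = 2π√(r³/μ) = 2π√((2.163×10⁷)³ / 3.986×10¹⁴).
r³/μ = 2.539×10⁷ s², so T = 2π × 5.039×10³ = 3.166×10⁴ s.
Converting: 3.166×10⁴ s ÷ 3600 = 8.795 hours.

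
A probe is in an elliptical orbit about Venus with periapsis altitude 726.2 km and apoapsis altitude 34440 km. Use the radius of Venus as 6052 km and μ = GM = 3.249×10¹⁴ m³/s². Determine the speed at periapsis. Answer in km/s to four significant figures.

v ≈ 9.062 km/s

r_p = 6052 + 726.2 = 6778.2 km = 6.7782×10⁶ m.
r_a = 6052 + 34440 = 40492 km = 4.0492×10⁷ m.
Semi-major axis a = (r_p + r_a)/2 = 23635 km = 2.364×10⁷ m.
Vis-viva: v² = μ(2/r − 1/a) = 3.249×10¹⁴ × (2.951×10⁻⁷ − 4.231×10⁻⁸) = 8.212×10⁷ m²/s².
v = 9062 m/s = 9.062 km/s.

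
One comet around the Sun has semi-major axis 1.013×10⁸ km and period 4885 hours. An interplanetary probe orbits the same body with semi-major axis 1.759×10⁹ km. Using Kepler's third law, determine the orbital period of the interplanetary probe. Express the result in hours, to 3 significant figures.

Kepler's third law: T² ∝ a³, so T₂ = T₁ (a₂/a₁)^(3/2).
a₂/a₁ = 17.36, (a₂/a₁)^(3/2) = 72.36.
T₂ = 4885 × 72.36 = 3.535×10⁵ hours.

T₂ ≈ 3.53×10⁵ hours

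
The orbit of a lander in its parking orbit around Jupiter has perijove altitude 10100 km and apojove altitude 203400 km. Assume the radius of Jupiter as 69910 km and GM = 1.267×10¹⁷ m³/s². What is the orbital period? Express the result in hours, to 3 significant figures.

r_p = 69910 + 10100 = 80010 km = 8.0010×10⁷ m.
r_a = 69910 + 203400 = 273310 km = 2.7331×10⁸ m.
Semi-major axis a = (r_p + r_a)/2 = (80010 + 2.7331×10⁵)/2 = 1.7666×10⁵ km = 1.767×10⁸ m.
By Kepler's third law T = 2π√(a³/μ) = 2π × 6.597×10³ = 4.145×10⁴ s.
= 11.51 hours.

T ≈ 11.5 hours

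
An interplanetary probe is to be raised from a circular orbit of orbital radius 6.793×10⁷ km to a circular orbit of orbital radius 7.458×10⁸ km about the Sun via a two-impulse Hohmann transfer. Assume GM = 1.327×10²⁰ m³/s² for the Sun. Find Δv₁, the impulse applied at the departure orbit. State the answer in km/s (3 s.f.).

Δv ≈ 15.6 km/s

r₁ = 6.793×10⁷ km = 6.793×10¹⁰ m.
r₂ = 7.458×10⁸ km = 7.458×10¹¹ m.
Transfer ellipse a_t = (r₁ + r₂)/2 = 4.069×10¹¹ m.
At r₁: circular v_c1 = √(μ/r₁) = 44200 m/s; transfer-perihelion v_p = √[μ(2/r₁ − 1/a_t)] = 59840 m/s.
Δv₁ = v_p − v_c1 = 15640 m/s.
= 15.64 km/s.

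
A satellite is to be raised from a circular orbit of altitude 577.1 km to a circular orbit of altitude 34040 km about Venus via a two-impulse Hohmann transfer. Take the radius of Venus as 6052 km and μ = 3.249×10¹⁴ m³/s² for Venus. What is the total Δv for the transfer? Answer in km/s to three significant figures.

Δv_total ≈ 3.50 km/s

r₁ = 6052 + 577.1 = 6629.1 km = 6.6291×10⁶ m.
r₂ = 6052 + 34040 = 40092 km = 4.0092×10⁷ m.
Transfer ellipse a_t = (r₁ + r₂)/2 = 2.336×10⁷ m.
At r₁: circular v_c1 = √(μ/r₁) = 7001 m/s; transfer-periapsis v_p = √[μ(2/r₁ − 1/a_t)] = 9171 m/s.
Δv₁ = v_p − v_c1 = 2171 m/s.
At r₂: circular v_c2 = √(μ/r₂) = 2847 m/s; transfer-apoapsis v_a = √[μ(2/r₂ − 1/a_t)] = 1516 m/s.
Δv₂ = v_c2 − v_a = 1330 m/s.
Total Δv = Δv₁ + Δv₂ = 3501 m/s = 3.501 km/s.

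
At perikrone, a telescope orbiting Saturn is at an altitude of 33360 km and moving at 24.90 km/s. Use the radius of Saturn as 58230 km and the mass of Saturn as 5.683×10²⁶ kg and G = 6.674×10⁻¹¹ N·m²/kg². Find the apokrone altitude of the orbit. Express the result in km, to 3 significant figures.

apokrone altitude ≈ 2.15×10⁵ km

μ = GM = 6.674×10⁻¹¹ × 5.683×10²⁶ = 3.793×10¹⁶ m³/s².
r_p = 58230 + 33360 = 91590 km = 9.159×10⁷ m.
Specific energy ε = v²/2 − μ/r = -1.041×10⁸ J/kg, so a = −μ/(2ε) = 1.822×10⁸ m.
The apsides satisfy r_p + r_a = 2a, so the apokrone radius is 2a − r_p = 2.727×10⁸ m = 2.7274×10⁵ km.
Apokrone altitude = 2.7274×10⁵ − 58230 = 2.1451×10⁵ km.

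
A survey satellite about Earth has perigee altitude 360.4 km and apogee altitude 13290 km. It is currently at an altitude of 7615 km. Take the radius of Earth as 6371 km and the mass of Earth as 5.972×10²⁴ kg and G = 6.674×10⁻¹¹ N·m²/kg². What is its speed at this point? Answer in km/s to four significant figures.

v ≈ 5.176 km/s

μ = GM = 6.674×10⁻¹¹ × 5.972×10²⁴ = 3.986×10¹⁴ m³/s².
r_p = 6371 + 360.4 = 6731.4 km = 6.7314×10⁶ m.
r_a = 6371 + 13290 = 19661 km = 1.9661×10⁷ m.
r = 6371 + 7615 = 13986 km = 1.399×10⁷ m.
Semi-major axis a = (r_p + r_a)/2 = 13196 km = 1.320×10⁷ m.
Vis-viva: v² = μ(2/r − 1/a) = 3.986×10¹⁴ × (1.430×10⁻⁷ − 7.578×10⁻⁸) = 2.679×10⁷ m²/s².
v = 5176 m/s = 5.176 km/s.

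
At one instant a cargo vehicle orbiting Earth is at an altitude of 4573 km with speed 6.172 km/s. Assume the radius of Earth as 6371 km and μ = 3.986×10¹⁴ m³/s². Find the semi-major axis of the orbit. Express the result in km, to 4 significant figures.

a ≈ 11470 km

r = 6371 + 4573 = 10944 km = 1.094×10⁷ m.
Vis-viva rearranged: 1/a = 2/r − v²/μ = 1.827×10⁻⁷ − 9.557×10⁻⁸ = 8.718×10⁻⁸ m⁻¹.
a = 1.147×10⁷ m = 11471 km.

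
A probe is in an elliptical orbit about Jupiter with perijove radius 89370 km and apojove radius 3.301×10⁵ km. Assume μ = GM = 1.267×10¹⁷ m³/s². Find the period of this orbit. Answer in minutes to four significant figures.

T ≈ 893.6 minutes

Semi-major axis a = (r_p + r_a)/2 = (89370 + 3.3010×10⁵)/2 = 2.0974×10⁵ km = 2.097×10⁸ m.
By Kepler's third law T = 2π√(a³/μ) = 2π × 8.533×10³ = 5.362×10⁴ s.
= 893.6 minutes.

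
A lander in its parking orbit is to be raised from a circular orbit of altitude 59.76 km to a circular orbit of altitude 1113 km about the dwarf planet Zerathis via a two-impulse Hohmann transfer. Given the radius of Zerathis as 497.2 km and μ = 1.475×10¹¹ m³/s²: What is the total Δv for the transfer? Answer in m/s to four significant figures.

Δv_total ≈ 198.4 m/s

r₁ = 497.2 + 59.76 = 556.96 km = 5.5696×10⁵ m.
r₂ = 497.2 + 1113 = 1610.2 km = 1.6102×10⁶ m.
Transfer ellipse a_t = (r₁ + r₂)/2 = 1.084×10⁶ m.
At r₁: circular v_c1 = √(μ/r₁) = 514.6 m/s; transfer-periapsis v_p = √[μ(2/r₁ − 1/a_t)] = 627.3 m/s.
Δv₁ = v_p − v_c1 = 112.7 m/s.
At r₂: circular v_c2 = √(μ/r₂) = 302.7 m/s; transfer-apoapsis v_a = √[μ(2/r₂ − 1/a_t)] = 217.0 m/s.
Δv₂ = v_c2 − v_a = 85.67 m/s.
Total Δv = Δv₁ + Δv₂ = 198.4 m/s.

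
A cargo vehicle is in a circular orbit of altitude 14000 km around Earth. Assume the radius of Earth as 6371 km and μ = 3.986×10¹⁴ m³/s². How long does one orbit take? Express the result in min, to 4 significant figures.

r = 6371 + 14000 = 20371 km = 2.0371×10⁷ m.
Kepler's third law: T = 2π√(r³/μ) = 2π√((2.037×10⁷)³ / 3.986×10¹⁴).
r³/μ = 2.121×10⁷ s², so T = 2π × 4.605×10³ = 2.894×10⁴ s.
Converting: 2.894×10⁴ s ÷ 60.00 = 482.3 min.

T ≈ 482.3 min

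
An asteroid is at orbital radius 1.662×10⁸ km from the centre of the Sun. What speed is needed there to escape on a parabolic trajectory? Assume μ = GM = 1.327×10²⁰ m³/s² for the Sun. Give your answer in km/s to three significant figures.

r = 1.662×10⁸ km = 1.662×10¹¹ m.
Escape speed v_esc = √(2μ/r) = √(2 × 1.327×10²⁰ / 1.662×10¹¹) = √(1.597×10⁹) = 39960 m/s.
= 39.96 km/s.

v_esc ≈ 40.0 km/s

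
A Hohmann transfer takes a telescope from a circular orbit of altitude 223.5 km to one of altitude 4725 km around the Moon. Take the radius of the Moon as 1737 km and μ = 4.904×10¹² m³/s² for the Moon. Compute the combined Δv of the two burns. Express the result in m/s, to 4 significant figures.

Δv_total ≈ 654.3 m/s

r₁ = 1737 + 223.5 = 1960.5 km = 1.9605×10⁶ m.
r₂ = 1737 + 4725 = 6462.0 km = 6.4620×10⁶ m.
Transfer ellipse a_t = (r₁ + r₂)/2 = 4.211×10⁶ m.
At r₁: circular v_c1 = √(μ/r₁) = 1582 m/s; transfer-perilune v_p = √[μ(2/r₁ − 1/a_t)] = 1959 m/s.
Δv₁ = v_p − v_c1 = 377.6 m/s.
At r₂: circular v_c2 = √(μ/r₂) = 871.1 m/s; transfer-apolune v_a = √[μ(2/r₂ − 1/a_t)] = 594.4 m/s.
Δv₂ = v_c2 − v_a = 276.8 m/s.
Total Δv = Δv₁ + Δv₂ = 654.3 m/s.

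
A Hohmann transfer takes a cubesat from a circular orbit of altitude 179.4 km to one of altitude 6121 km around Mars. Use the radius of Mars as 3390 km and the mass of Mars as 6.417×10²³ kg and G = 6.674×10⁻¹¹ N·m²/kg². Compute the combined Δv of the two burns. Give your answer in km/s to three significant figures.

μ = GM = 6.674×10⁻¹¹ × 6.417×10²³ = 4.283×10¹³ m³/s².
r₁ = 3390 + 179.4 = 3569.4 km = 3.5694×10⁶ m.
r₂ = 3390 + 6121 = 9511.0 km = 9.5110×10⁶ m.
Transfer ellipse a_t = (r₁ + r₂)/2 = 6.540×10⁶ m.
At r₁: circular v_c1 = √(μ/r₁) = 3464 m/s; transfer-periapsis v_p = √[μ(2/r₁ − 1/a_t)] = 4177 m/s.
Δv₁ = v_p − v_c1 = 713.3 m/s.
At r₂: circular v_c2 = √(μ/r₂) = 2122 m/s; transfer-apoapsis v_a = √[μ(2/r₂ − 1/a_t)] = 1568 m/s.
Δv₂ = v_c2 − v_a = 554.4 m/s.
Total Δv = Δv₁ + Δv₂ = 1268 m/s = 1.268 km/s.

Δv_total ≈ 1.27 km/s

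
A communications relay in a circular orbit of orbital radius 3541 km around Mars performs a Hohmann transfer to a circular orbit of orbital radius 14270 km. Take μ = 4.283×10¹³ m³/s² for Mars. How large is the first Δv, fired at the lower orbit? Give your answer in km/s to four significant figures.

r₁ = 3541 km = 3.541×10⁶ m.
r₂ = 14270 km = 1.427×10⁷ m.
Transfer ellipse a_t = (r₁ + r₂)/2 = 8.906×10⁶ m.
At r₁: circular v_c1 = √(μ/r₁) = 3478 m/s; transfer-periapsis v_p = √[μ(2/r₁ − 1/a_t)] = 4402 m/s.
Δv₁ = v_p − v_c1 = 924.6 m/s.
= 0.9246 km/s.

Δv ≈ 0.9246 km/s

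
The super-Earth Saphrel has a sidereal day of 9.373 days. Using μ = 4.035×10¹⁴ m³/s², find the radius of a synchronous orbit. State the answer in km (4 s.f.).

r_sync ≈ 1.885×10⁵ km

T = 9.373 days = 8.098×10⁵ s.
A synchronous orbit has period T, so by Kepler's third law a = (μT²/4π²)^(1/3).
μT²/4π² = 4.035×10¹⁴ × (8.098×10⁵)² / 39.48 = 6.703×10²⁴ m³.
a = 1.885×10⁸ m = 1.8855×10⁵ km.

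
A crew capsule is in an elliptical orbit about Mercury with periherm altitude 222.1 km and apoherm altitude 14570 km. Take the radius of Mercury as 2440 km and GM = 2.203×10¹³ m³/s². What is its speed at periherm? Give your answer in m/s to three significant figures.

v ≈ 3780 m/s

r_p = 2440 + 222.1 = 2662.1 km = 2.6621×10⁶ m.
r_a = 2440 + 14570 = 17010 km = 1.7010×10⁷ m.
Semi-major axis a = (r_p + r_a)/2 = 9836.0 km = 9.836×10⁶ m.
Vis-viva: v² = μ(2/r − 1/a) = 2.203×10¹³ × (7.513×10⁻⁷ − 1.017×10⁻⁷) = 1.431×10⁷ m²/s².
v = 3783 m/s.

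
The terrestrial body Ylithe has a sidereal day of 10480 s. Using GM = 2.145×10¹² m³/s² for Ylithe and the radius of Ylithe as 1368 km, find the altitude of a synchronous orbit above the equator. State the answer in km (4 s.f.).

A synchronous orbit has period T, so by Kepler's third law a = (μT²/4π²)^(1/3).
μT²/4π² = 2.145×10¹² × (1.048×10⁴)² / 39.48 = 5.967×10¹⁸ m³.
a = 1.814×10⁶ m = 1813.8 km.
Altitude h = a − R = 1813.8 − 1368 = 445.83 km.

h_sync ≈ 445.8 km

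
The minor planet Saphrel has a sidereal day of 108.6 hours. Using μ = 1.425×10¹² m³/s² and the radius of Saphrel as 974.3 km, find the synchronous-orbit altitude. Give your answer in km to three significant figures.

h_sync ≈ 16700 km

T = 108.6 hours = 3.910×10⁵ s.
A synchronous orbit has period T, so by Kepler's third law a = (μT²/4π²)^(1/3).
μT²/4π² = 1.425×10¹² × (3.910×10⁵)² / 39.48 = 5.517×10²¹ m³.
a = 1.767×10⁷ m = 17670 km.
Altitude h = a − R = 17670 − 974.3 = 16696 km.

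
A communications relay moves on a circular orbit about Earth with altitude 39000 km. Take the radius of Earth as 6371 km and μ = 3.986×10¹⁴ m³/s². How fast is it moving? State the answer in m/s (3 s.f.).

v ≈ 2960 m/s

r = 6371 + 39000 = 45371 km = 4.5371×10⁷ m.
For a circular orbit v = √(μ/r) = √(3.986×10¹⁴ / 4.537×10⁷) = √(8.785×10⁶) = 2964 m/s.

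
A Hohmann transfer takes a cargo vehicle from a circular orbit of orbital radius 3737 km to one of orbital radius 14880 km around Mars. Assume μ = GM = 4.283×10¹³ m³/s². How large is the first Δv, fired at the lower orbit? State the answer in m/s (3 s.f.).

Δv ≈ 895 m/s

r₁ = 3737 km = 3.737×10⁶ m.
r₂ = 14880 km = 1.488×10⁷ m.
Transfer ellipse a_t = (r₁ + r₂)/2 = 9.308×10⁶ m.
At r₁: circular v_c1 = √(μ/r₁) = 3385 m/s; transfer-periapsis v_p = √[μ(2/r₁ − 1/a_t)] = 4280 m/s.
Δv₁ = v_p − v_c1 = 894.9 m/s.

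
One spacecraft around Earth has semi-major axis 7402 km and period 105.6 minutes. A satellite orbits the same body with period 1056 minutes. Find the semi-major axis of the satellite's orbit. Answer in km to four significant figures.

Kepler's third law: a³ ∝ T², so a₂ = a₁ (T₂/T₁)^(2/3).
T₂/T₁ = 10.00, (T₂/T₁)^(2/3) = 4.642.
a₂ = 7402 × 4.642 = 34360 km.

a₂ ≈ 34360 km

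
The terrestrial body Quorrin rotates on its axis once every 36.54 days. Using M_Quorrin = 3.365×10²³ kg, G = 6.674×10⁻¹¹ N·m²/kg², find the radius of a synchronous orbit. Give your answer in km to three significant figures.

μ = GM = 6.674×10⁻¹¹ × 3.365×10²³ = 2.246×10¹³ m³/s².
T = 36.54 days = 3.157×10⁶ s.
A synchronous orbit has period T, so by Kepler's third law a = (μT²/4π²)^(1/3).
μT²/4π² = 2.246×10¹³ × (3.157×10⁶)² / 39.48 = 5.670×10²⁴ m³.
a = 1.783×10⁸ m = 1.7832×10⁵ km.

r_sync ≈ 1.78×10⁵ km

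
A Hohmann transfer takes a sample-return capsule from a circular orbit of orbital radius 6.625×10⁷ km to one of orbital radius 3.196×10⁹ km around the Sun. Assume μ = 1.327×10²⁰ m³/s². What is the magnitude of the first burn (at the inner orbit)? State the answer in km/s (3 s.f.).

Δv ≈ 17.9 km/s

r₁ = 6.625×10⁷ km = 6.625×10¹⁰ m.
r₂ = 3.196×10⁹ km = 3.196×10¹² m.
Transfer ellipse a_t = (r₁ + r₂)/2 = 1.631×10¹² m.
At r₁: circular v_c1 = √(μ/r₁) = 44760 m/s; transfer-perihelion v_p = √[μ(2/r₁ − 1/a_t)] = 62650 m/s.
Δv₁ = v_p − v_c1 = 17890 m/s.
= 17.89 km/s.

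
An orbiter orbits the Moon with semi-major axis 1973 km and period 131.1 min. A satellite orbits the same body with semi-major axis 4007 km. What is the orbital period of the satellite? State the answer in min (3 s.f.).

T₂ ≈ 379 min

Kepler's third law: T² ∝ a³, so T₂ = T₁ (a₂/a₁)^(3/2).
a₂/a₁ = 2.031, (a₂/a₁)^(3/2) = 2.894.
T₂ = 131.1 × 2.894 = 379.4 min.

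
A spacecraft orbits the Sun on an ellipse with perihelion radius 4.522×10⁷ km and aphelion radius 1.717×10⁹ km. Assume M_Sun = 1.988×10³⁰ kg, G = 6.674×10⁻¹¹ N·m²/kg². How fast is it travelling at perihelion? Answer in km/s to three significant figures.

μ = GM = 6.674×10⁻¹¹ × 1.988×10³⁰ = 1.327×10²⁰ m³/s².
Semi-major axis a = (r_p + r_a)/2 = 8.8111×10⁸ km = 8.811×10¹¹ m.
Vis-viva: v² = μ(2/r − 1/a) = 1.327×10²⁰ × (4.423×10⁻¹¹ − 1.135×10⁻¹²) = 5.718×10⁹ m²/s².
v = 75610 m/s = 75.61 km/s.

v ≈ 75.6 km/s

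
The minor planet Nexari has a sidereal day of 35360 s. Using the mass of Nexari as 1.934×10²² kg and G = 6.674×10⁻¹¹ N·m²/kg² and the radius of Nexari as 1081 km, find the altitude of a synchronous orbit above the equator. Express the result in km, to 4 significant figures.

h_sync ≈ 2364 km

μ = GM = 6.674×10⁻¹¹ × 1.934×10²² = 1.291×10¹² m³/s².
A synchronous orbit has period T, so by Kepler's third law a = (μT²/4π²)^(1/3).
μT²/4π² = 1.291×10¹² × (3.536×10⁴)² / 39.48 = 4.088×10¹⁹ m³.
a = 3.445×10⁶ m = 3444.8 km.
Altitude h = a − R = 3444.8 − 1081 = 2363.8 km.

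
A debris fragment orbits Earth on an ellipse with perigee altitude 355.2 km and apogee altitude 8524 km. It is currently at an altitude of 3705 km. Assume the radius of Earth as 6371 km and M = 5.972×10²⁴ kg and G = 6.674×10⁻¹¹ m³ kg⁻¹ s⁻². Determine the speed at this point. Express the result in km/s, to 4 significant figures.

v ≈ 6.500 km/s

μ = GM = 6.674×10⁻¹¹ × 5.972×10²⁴ = 3.986×10¹⁴ m³/s².
r_p = 6371 + 355.2 = 6726.2 km = 6.7262×10⁶ m.
r_a = 6371 + 8524 = 14895 km = 1.4895×10⁷ m.
r = 6371 + 3705 = 10076 km = 1.008×10⁷ m.
Semi-major axis a = (r_p + r_a)/2 = 10811 km = 1.081×10⁷ m.
Vis-viva: v² = μ(2/r − 1/a) = 3.986×10¹⁴ × (1.985×10⁻⁷ − 9.250×10⁻⁸) = 4.224×10⁷ m²/s².
v = 6500 m/s = 6.500 km/s.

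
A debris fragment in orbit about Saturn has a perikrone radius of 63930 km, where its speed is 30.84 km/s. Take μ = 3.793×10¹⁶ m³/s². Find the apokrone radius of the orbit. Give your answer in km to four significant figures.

r_p = 6.393×10⁷ m.
Specific energy ε = v²/2 − μ/r = -1.178×10⁸ J/kg, so a = −μ/(2ε) = 1.611×10⁸ m.
The apsides satisfy r_p + r_a = 2a, so the apokrone radius is 2a − r_p = 2.582×10⁸ m = 2.5819×10⁵ km.

apokrone radius ≈ 2.582×10⁵ km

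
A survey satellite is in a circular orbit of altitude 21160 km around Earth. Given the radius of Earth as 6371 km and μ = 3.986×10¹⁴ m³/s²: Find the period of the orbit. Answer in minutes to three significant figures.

T ≈ 758 minutes

r = 6371 + 21160 = 27531 km = 2.7531×10⁷ m.
Kepler's third law: T = 2π√(r³/μ) = 2π√((2.753×10⁷)³ / 3.986×10¹⁴).
r³/μ = 5.235×10⁷ s², so T = 2π × 7.235×10³ = 4.546×10⁴ s.
Converting: 4.546×10⁴ s ÷ 60.00 = 757.7 minutes.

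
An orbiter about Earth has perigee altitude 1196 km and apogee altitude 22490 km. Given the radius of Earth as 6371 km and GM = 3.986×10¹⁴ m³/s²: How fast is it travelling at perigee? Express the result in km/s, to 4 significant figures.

r_p = 6371 + 1196 = 7567.0 km = 7.5670×10⁶ m.
r_a = 6371 + 22490 = 28861 km = 2.8861×10⁷ m.
Semi-major axis a = (r_p + r_a)/2 = 18214 km = 1.821×10⁷ m.
Vis-viva: v² = μ(2/r − 1/a) = 3.986×10¹⁴ × (2.643×10⁻⁷ − 5.490×10⁻⁸) = 8.347×10⁷ m²/s².
v = 9136 m/s = 9.136 km/s.

v ≈ 9.136 km/s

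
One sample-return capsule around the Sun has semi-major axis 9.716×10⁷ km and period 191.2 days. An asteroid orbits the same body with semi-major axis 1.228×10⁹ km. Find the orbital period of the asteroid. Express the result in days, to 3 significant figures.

Kepler's third law: T² ∝ a³, so T₂ = T₁ (a₂/a₁)^(3/2).
a₂/a₁ = 12.64, (a₂/a₁)^(3/2) = 44.93.
T₂ = 191.2 × 44.93 = 8591 days.

T₂ ≈ 8590 days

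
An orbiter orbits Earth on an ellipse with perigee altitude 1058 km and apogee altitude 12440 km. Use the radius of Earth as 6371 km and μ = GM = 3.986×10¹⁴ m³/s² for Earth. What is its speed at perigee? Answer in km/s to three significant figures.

r_p = 6371 + 1058 = 7429.0 km = 7.4290×10⁶ m.
r_a = 6371 + 12440 = 18811 km = 1.8811×10⁷ m.
Semi-major axis a = (r_p + r_a)/2 = 13120 km = 1.312×10⁷ m.
Vis-viva: v² = μ(2/r − 1/a) = 3.986×10¹⁴ × (2.692×10⁻⁷ − 7.622×10⁻⁸) = 7.693×10⁷ m²/s².
v = 8771 m/s = 8.771 km/s.

v ≈ 8.77 km/s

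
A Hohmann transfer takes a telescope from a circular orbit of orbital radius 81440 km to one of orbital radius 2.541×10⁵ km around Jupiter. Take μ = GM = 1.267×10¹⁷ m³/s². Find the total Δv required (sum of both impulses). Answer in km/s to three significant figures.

Δv_total ≈ 15.9 km/s

r₁ = 81440 km = 8.144×10⁷ m.
r₂ = 2.541×10⁵ km = 2.541×10⁸ m.
Transfer ellipse a_t = (r₁ + r₂)/2 = 1.678×10⁸ m.
At r₁: circular v_c1 = √(μ/r₁) = 39440 m/s; transfer-perijove v_p = √[μ(2/r₁ − 1/a_t)] = 48540 m/s.
Δv₁ = v_p − v_c1 = 9099 m/s.
At r₂: circular v_c2 = √(μ/r₂) = 22330 m/s; transfer-apojove v_a = √[μ(2/r₂ − 1/a_t)] = 15560 m/s.
Δv₂ = v_c2 − v_a = 6772 m/s.
Total Δv = Δv₁ + Δv₂ = 15870 m/s = 15.87 km/s.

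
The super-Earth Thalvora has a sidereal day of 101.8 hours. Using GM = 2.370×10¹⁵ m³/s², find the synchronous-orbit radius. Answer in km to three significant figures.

T = 101.8 hours = 3.665×10⁵ s.
A synchronous orbit has period T, so by Kepler's third law a = (μT²/4π²)^(1/3).
μT²/4π² = 2.370×10¹⁵ × (3.665×10⁵)² / 39.48 = 8.063×10²⁴ m³.
a = 2.005×10⁸ m = 2.0052×10⁵ km.

r_sync ≈ 2.01×10⁵ km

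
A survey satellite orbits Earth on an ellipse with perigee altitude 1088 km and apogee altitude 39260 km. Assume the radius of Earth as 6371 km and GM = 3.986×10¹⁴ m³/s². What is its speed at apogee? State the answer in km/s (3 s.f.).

v ≈ 1.57 km/s

r_p = 6371 + 1088 = 7459.0 km = 7.4590×10⁶ m.
r_a = 6371 + 39260 = 45631 km = 4.5631×10⁷ m.
Semi-major axis a = (r_p + r_a)/2 = 26545 km = 2.654×10⁷ m.
Vis-viva: v² = μ(2/r − 1/a) = 3.986×10¹⁴ × (4.383×10⁻⁸ − 3.767×10⁻⁸) = 2.455×10⁶ m²/s².
v = 1567 m/s = 1.567 km/s.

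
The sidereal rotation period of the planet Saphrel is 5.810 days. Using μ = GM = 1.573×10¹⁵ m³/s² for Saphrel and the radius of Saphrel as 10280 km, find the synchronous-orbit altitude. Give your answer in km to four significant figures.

T = 5.810 days = 5.020×10⁵ s.
A synchronous orbit has period T, so by Kepler's third law a = (μT²/4π²)^(1/3).
μT²/4π² = 1.573×10¹⁵ × (5.020×10⁵)² / 39.48 = 1.004×10²⁵ m³.
a = 2.157×10⁸ m = 2.1573×10⁵ km.
Altitude h = a − R = 2.1573×10⁵ − 10280 = 2.0545×10⁵ km.

h_sync ≈ 2.055×10⁵ km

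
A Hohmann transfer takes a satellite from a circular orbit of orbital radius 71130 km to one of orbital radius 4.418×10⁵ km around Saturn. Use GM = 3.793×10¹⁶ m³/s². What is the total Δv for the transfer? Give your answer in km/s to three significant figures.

r₁ = 71130 km = 7.113×10⁷ m.
r₂ = 4.418×10⁵ km = 4.418×10⁸ m.
Transfer ellipse a_t = (r₁ + r₂)/2 = 2.565×10⁸ m.
At r₁: circular v_c1 = √(μ/r₁) = 23090 m/s; transfer-perikrone v_p = √[μ(2/r₁ − 1/a_t)] = 30310 m/s.
Δv₁ = v_p − v_c1 = 7216 m/s.
At r₂: circular v_c2 = √(μ/r₂) = 9266 m/s; transfer-apokrone v_a = √[μ(2/r₂ − 1/a_t)] = 4880 m/s.
Δv₂ = v_c2 − v_a = 4386 m/s.
Total Δv = Δv₁ + Δv₂ = 11600 m/s = 11.60 km/s.

Δv_total ≈ 11.6 km/s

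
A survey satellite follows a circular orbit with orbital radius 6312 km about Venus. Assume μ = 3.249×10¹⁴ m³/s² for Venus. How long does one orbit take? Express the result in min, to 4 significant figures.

T ≈ 92.13 min

r = 6312 km = 6.312×10⁶ m.
Kepler's third law: T = 2π√(r³/μ) = 2π√((6.312×10⁶)³ / 3.249×10¹⁴).
r³/μ = 7.740×10⁵ s², so T = 2π × 8.798×10² = 5.528×10³ s.
Converting: 5.528×10³ s ÷ 60.00 = 92.13 min.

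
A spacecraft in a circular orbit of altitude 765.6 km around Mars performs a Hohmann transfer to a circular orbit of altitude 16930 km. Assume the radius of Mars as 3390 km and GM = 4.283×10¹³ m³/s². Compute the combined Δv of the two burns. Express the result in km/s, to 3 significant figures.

Δv_total ≈ 1.53 km/s

r₁ = 3390 + 765.6 = 4155.6 km = 4.1556×10⁶ m.
r₂ = 3390 + 16930 = 20320 km = 2.0320×10⁷ m.
Transfer ellipse a_t = (r₁ + r₂)/2 = 1.224×10⁷ m.
At r₁: circular v_c1 = √(μ/r₁) = 3210 m/s; transfer-periapsis v_p = √[μ(2/r₁ − 1/a_t)] = 4137 m/s.
Δv₁ = v_p − v_c1 = 926.4 m/s.
At r₂: circular v_c2 = √(μ/r₂) = 1452 m/s; transfer-apoapsis v_a = √[μ(2/r₂ − 1/a_t)] = 846.0 m/s.
Δv₂ = v_c2 − v_a = 605.8 m/s.
Total Δv = Δv₁ + Δv₂ = 1532 m/s = 1.532 km/s.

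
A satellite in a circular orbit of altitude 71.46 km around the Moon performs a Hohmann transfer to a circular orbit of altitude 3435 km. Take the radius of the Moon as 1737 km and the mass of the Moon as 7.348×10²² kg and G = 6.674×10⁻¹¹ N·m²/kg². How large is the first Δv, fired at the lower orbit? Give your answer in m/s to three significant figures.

μ = GM = 6.674×10⁻¹¹ × 7.348×10²² = 4.904×10¹² m³/s².
r₁ = 1737 + 71.46 = 1808.5 km = 1.8085×10⁶ m.
r₂ = 1737 + 3435 = 5172.0 km = 5.1720×10⁶ m.
Transfer ellipse a_t = (r₁ + r₂)/2 = 3.490×10⁶ m.
At r₁: circular v_c1 = √(μ/r₁) = 1647 m/s; transfer-perilune v_p = √[μ(2/r₁ − 1/a_t)] = 2005 m/s.
Δv₁ = v_p − v_c1 = 357.9 m/s.

Δv ≈ 358 m/s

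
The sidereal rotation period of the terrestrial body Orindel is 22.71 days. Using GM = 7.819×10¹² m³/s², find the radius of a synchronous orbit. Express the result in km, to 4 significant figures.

T = 22.71 days = 1.962×10⁶ s.
A synchronous orbit has period T, so by Kepler's third law a = (μT²/4π²)^(1/3).
μT²/4π² = 7.819×10¹² × (1.962×10⁶)² / 39.48 = 7.625×10²³ m³.
a = 9.136×10⁷ m = 91359 km.

r_sync ≈ 91360 km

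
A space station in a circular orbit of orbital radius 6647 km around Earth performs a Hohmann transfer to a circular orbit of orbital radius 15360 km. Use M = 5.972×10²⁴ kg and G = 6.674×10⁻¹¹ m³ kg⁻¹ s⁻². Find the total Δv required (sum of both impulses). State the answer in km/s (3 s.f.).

Δv_total ≈ 2.54 km/s

μ = GM = 6.674×10⁻¹¹ × 5.972×10²⁴ = 3.986×10¹⁴ m³/s².
r₁ = 6647 km = 6.647×10⁶ m.
r₂ = 15360 km = 1.536×10⁷ m.
Transfer ellipse a_t = (r₁ + r₂)/2 = 1.100×10⁷ m.
At r₁: circular v_c1 = √(μ/r₁) = 7744 m/s; transfer-perigee v_p = √[μ(2/r₁ − 1/a_t)] = 9149 m/s.
Δv₁ = v_p − v_c1 = 1405 m/s.
At r₂: circular v_c2 = √(μ/r₂) = 5094 m/s; transfer-apogee v_a = √[μ(2/r₂ − 1/a_t)] = 3959 m/s.
Δv₂ = v_c2 − v_a = 1135 m/s.
Total Δv = Δv₁ + Δv₂ = 2540 m/s = 2.540 km/s.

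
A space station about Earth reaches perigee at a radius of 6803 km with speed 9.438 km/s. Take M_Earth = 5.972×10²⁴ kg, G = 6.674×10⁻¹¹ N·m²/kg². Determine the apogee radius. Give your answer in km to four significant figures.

apogee radius ≈ 21570 km

μ = GM = 6.674×10⁻¹¹ × 5.972×10²⁴ = 3.986×10¹⁴ m³/s².
r_p = 6.803×10⁶ m.
Specific energy ε = v²/2 − μ/r = -1.405×10⁷ J/kg, so a = −μ/(2ε) = 1.418×10⁷ m.
The apsides satisfy r_p + r_a = 2a, so the apogee radius is 2a − r_p = 2.157×10⁷ m = 21566 km.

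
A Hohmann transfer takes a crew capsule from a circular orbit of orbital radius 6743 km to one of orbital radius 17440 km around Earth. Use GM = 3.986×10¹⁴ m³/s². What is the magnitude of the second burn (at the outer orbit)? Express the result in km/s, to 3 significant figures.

r₁ = 6743 km = 6.743×10⁶ m.
r₂ = 17440 km = 1.744×10⁷ m.
Transfer ellipse a_t = (r₁ + r₂)/2 = 1.209×10⁷ m.
At r₁: circular v_c1 = √(μ/r₁) = 7689 m/s; transfer-perigee v_p = √[μ(2/r₁ − 1/a_t)] = 9234 m/s.
At r₂: circular v_c2 = √(μ/r₂) = 4781 m/s; transfer-apogee v_a = √[μ(2/r₂ − 1/a_t)] = 3570 m/s.
Δv₂ = v_c2 − v_a = 1211 m/s.
= 1.211 km/s.

Δv ≈ 1.21 km/s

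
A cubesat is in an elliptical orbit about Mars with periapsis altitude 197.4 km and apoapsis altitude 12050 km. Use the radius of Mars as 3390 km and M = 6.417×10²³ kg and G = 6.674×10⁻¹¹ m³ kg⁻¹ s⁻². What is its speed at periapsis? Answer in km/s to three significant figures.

v ≈ 4.40 km/s

μ = GM = 6.674×10⁻¹¹ × 6.417×10²³ = 4.283×10¹³ m³/s².
r_p = 3390 + 197.4 = 3587.4 km = 3.5874×10⁶ m.
r_a = 3390 + 12050 = 15440 km = 1.5440×10⁷ m.
Semi-major axis a = (r_p + r_a)/2 = 9513.7 km = 9.514×10⁶ m.
Vis-viva: v² = μ(2/r − 1/a) = 4.283×10¹³ × (5.575×10⁻⁷ − 1.051×10⁻⁷) = 1.937×10⁷ m²/s².
v = 4402 m/s = 4.402 km/s.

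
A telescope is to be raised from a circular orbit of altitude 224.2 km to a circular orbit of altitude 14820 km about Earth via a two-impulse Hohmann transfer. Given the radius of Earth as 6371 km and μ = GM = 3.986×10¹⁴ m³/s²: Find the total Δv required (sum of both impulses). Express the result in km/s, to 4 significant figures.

r₁ = 6371 + 224.2 = 6595.2 km = 6.5952×10⁶ m.
r₂ = 6371 + 14820 = 21191 km = 2.1191×10⁷ m.
Transfer ellipse a_t = (r₁ + r₂)/2 = 1.389×10⁷ m.
At r₁: circular v_c1 = √(μ/r₁) = 7774 m/s; transfer-perigee v_p = √[μ(2/r₁ − 1/a_t)] = 9601 m/s.
Δv₁ = v_p − v_c1 = 1827 m/s.
At r₂: circular v_c2 = √(μ/r₂) = 4337 m/s; transfer-apogee v_a = √[μ(2/r₂ − 1/a_t)] = 2988 m/s.
Δv₂ = v_c2 − v_a = 1349 m/s.
Total Δv = Δv₁ + Δv₂ = 3176 m/s = 3.176 km/s.

Δv_total ≈ 3.176 km/s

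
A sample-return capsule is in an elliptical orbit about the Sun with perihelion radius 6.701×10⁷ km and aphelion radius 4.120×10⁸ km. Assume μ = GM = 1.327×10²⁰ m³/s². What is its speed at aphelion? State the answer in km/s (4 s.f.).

v ≈ 9.493 km/s

Semi-major axis a = (r_p + r_a)/2 = 2.3950×10⁸ km = 2.395×10¹¹ m.
Vis-viva: v² = μ(2/r − 1/a) = 1.327×10²⁰ × (4.854×10⁻¹² − 4.175×10⁻¹²) = 9.012×10⁷ m²/s².
v = 9493 m/s = 9.493 km/s.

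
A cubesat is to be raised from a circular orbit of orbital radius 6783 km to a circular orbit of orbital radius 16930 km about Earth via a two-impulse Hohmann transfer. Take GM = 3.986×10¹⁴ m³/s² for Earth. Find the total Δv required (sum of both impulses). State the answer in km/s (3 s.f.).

r₁ = 6783 km = 6.783×10⁶ m.
r₂ = 16930 km = 1.693×10⁷ m.
Transfer ellipse a_t = (r₁ + r₂)/2 = 1.186×10⁷ m.
At r₁: circular v_c1 = √(μ/r₁) = 7666 m/s; transfer-perigee v_p = √[μ(2/r₁ − 1/a_t)] = 9160 m/s.
Δv₁ = v_p − v_c1 = 1494 m/s.
At r₂: circular v_c2 = √(μ/r₂) = 4852 m/s; transfer-apogee v_a = √[μ(2/r₂ − 1/a_t)] = 3670 m/s.
Δv₂ = v_c2 − v_a = 1182 m/s.
Total Δv = Δv₁ + Δv₂ = 2677 m/s = 2.677 km/s.

Δv_total ≈ 2.68 km/s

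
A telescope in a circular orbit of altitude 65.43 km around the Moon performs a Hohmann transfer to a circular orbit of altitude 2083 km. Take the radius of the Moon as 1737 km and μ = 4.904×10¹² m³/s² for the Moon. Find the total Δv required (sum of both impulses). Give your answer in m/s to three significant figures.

r₁ = 1737 + 65.43 = 1802.4 km = 1.8024×10⁶ m.
r₂ = 1737 + 2083 = 3820.0 km = 3.8200×10⁶ m.
Transfer ellipse a_t = (r₁ + r₂)/2 = 2.811×10⁶ m.
At r₁: circular v_c1 = √(μ/r₁) = 1649 m/s; transfer-perilune v_p = √[μ(2/r₁ − 1/a_t)] = 1923 m/s.
Δv₁ = v_p − v_c1 = 273.3 m/s.
At r₂: circular v_c2 = √(μ/r₂) = 1133 m/s; transfer-apolune v_a = √[μ(2/r₂ − 1/a_t)] = 907.2 m/s.
Δv₂ = v_c2 − v_a = 225.8 m/s.
Total Δv = Δv₁ + Δv₂ = 499.1 m/s.

Δv_total ≈ 499 m/s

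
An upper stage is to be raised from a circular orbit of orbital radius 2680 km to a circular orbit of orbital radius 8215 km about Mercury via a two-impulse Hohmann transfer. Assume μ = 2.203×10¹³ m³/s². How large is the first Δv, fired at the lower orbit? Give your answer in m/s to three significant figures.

Δv ≈ 654 m/s

r₁ = 2680 km = 2.680×10⁶ m.
r₂ = 8215 km = 8.215×10⁶ m.
Transfer ellipse a_t = (r₁ + r₂)/2 = 5.448×10⁶ m.
At r₁: circular v_c1 = √(μ/r₁) = 2867 m/s; transfer-periherm v_p = √[μ(2/r₁ − 1/a_t)] = 3521 m/s.
Δv₁ = v_p − v_c1 = 653.7 m/s.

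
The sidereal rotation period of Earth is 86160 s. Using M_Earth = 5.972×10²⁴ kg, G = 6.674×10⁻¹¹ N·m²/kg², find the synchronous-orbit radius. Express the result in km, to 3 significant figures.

r_sync ≈ 42200 km

μ = GM = 6.674×10⁻¹¹ × 5.972×10²⁴ = 3.986×10¹⁴ m³/s².
A synchronous orbit has period T, so by Kepler's third law a = (μT²/4π²)^(1/3).
μT²/4π² = 3.986×10¹⁴ × (8.616×10⁴)² / 39.48 = 7.495×10²² m³.
a = 4.216×10⁷ m = 42162 km.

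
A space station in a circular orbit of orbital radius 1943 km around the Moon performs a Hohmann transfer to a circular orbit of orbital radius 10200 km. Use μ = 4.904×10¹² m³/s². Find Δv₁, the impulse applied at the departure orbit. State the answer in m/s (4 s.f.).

r₁ = 1943 km = 1.943×10⁶ m.
r₂ = 10200 km = 1.020×10⁷ m.
Transfer ellipse a_t = (r₁ + r₂)/2 = 6.072×10⁶ m.
At r₁: circular v_c1 = √(μ/r₁) = 1589 m/s; transfer-perilune v_p = √[μ(2/r₁ − 1/a_t)] = 2059 m/s.
Δv₁ = v_p − v_c1 = 470.5 m/s.

Δv ≈ 470.5 m/s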